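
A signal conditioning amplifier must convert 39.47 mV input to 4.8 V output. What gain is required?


Gain = Vout / Vin (converting to same units).
G = 4.8 V / 39.47 mV
G = 4800.0 mV / 39.47 mV
G = 121.61

121.61


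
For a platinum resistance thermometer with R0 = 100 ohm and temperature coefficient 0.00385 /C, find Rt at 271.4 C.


The RTD equation: Rt = R0 * (1 + alpha * T).
Rt = 100 * (1 + 0.00385 * 271.4)
Rt = 100 * (1 + 1.04489)
Rt = 100 * 2.04489
Rt = 204.489 ohm

204.489 ohm


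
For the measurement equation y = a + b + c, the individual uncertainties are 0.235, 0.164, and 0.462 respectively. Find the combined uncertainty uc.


For a sum of independent quantities, uc = sqrt(u1^2 + u2^2 + u3^2).
uc = sqrt(0.235^2 + 0.164^2 + 0.462^2)
uc = sqrt(0.055225 + 0.026896 + 0.213444)
uc = 0.5437

0.5437


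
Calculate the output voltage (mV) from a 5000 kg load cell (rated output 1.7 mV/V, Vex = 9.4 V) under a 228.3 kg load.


Vout = rated_output * Vex * (load / capacity).
Vout = 1.7 * 9.4 * (228.3 / 5000)
Vout = 1.7 * 9.4 * 0.04566
Vout = 0.73 mV

0.73 mV


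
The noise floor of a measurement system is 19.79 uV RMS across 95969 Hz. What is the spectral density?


Noise spectral density = Vrms / sqrt(BW).
NSD = 19.79 / sqrt(95969)
NSD = 19.79 / 309.7886
NSD = 0.0639 uV/sqrt(Hz)

0.0639 uV/sqrt(Hz)


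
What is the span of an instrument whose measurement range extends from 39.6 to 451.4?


Span = upper range - lower range.
Span = 451.4 - (39.6)
Span = 411.8

411.8


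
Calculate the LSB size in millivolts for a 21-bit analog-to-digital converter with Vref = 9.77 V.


The resolution (LSB) of an ADC is Vref / 2^n.
LSB = 9.77 / 2^21
LSB = 9.77 / 2097152
LSB = 4.66e-06 V = 0.0046587 mV

0.0046587 mV


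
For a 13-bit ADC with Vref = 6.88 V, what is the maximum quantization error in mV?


The maximum quantization error is +/- LSB/2.
LSB = Vref / 2^n = 6.88 / 8192 = 0.00083984 V
Max error = LSB / 2 = 0.00083984 / 2 = 0.00041992 V
Max error = 0.4199 mV

0.4199 mV


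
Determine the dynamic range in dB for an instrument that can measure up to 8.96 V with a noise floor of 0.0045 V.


Dynamic range = 20 * log10(Vmax / Vnoise).
DR = 20 * log10(8.96 / 0.0045)
DR = 20 * log10(1991.11)
DR = 65.98 dB

65.98 dB


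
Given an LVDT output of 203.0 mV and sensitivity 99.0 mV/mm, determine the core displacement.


Displacement = Vout / sensitivity.
d = 203.0 / 99.0
d = 2.051 mm

2.051 mm


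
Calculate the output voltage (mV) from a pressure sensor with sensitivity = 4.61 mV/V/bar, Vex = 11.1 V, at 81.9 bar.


Output = sensitivity * Vex * P.
Vout = 4.61 * 11.1 * 81.9
Vout = 51.171 * 81.9
Vout = 4190.9 mV

4190.9 mV


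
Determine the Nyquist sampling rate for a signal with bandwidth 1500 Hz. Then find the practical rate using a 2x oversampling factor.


By Nyquist theorem, fs_min = 2 * fmax.
fs_min = 2 * 1500 = 3000 Hz
Practical rate = 2 * fs_min = 2 * 3000 = 6000 Hz

fs_min = 3000 Hz, fs_practical = 6000 Hz


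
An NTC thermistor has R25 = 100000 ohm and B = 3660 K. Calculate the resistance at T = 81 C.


NTC thermistor equation: Rt = R25 * exp(B * (1/T - 1/T25)).
T in Kelvin: 354.15 K, T25 = 298.15 K
1/T - 1/T25 = 1/354.15 - 1/298.15 = -0.00053035
B * (1/T - 1/T25) = 3660 * -0.00053035 = -1.9411
Rt = 100000 * exp(-1.9411) = 14354.7 ohm

14354.7 ohm


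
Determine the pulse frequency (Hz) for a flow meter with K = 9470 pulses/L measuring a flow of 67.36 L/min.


Frequency = K * Q / 60 (converting L/min to L/s).
f = 9470 * 67.36 / 60
f = 637899.2 / 60
f = 10631.65 Hz

10631.65 Hz


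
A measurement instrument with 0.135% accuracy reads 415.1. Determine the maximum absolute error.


Absolute error = (accuracy% / 100) * reading.
Error = (0.135 / 100) * 415.1
Error = 0.00135 * 415.1
Error = 0.5604

0.5604


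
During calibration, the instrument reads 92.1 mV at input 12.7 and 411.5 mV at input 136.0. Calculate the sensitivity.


Sensitivity = (y2 - y1) / (x2 - x1).
S = (411.5 - 92.1) / (136.0 - 12.7)
S = 319.4 / 123.3
S = 2.5904 mV/unit

2.5904 mV/unit


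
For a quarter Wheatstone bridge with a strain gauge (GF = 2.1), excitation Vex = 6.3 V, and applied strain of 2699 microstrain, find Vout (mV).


Quarter bridge output: Vout = (GF * epsilon * Vex) / 4.
Vout = (2.1 * 2699e-6 * 6.3) / 4
Vout = 0.03570777 / 4 V
Vout = 0.00892694 V = 8.9269 mV

8.9269 mV


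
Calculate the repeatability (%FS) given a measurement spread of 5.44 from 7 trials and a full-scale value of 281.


Repeatability = (spread / full scale) * 100%.
R = (5.44 / 281) * 100
R = 1.936 %FS

1.936 %FS


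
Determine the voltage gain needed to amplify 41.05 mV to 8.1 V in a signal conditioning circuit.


Gain = Vout / Vin (converting to same units).
G = 8.1 V / 41.05 mV
G = 8100.0 mV / 41.05 mV
G = 197.32

197.32


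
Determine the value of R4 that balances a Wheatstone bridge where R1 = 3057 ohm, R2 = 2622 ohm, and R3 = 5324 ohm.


At balance: R1*R4 = R2*R3, so R4 = R2*R3/R1.
R4 = 2622 * 5324 / 3057
R4 = 13959528 / 3057
R4 = 4566.41 ohm

4566.41 ohm


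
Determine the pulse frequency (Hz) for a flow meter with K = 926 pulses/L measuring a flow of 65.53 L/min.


Frequency = K * Q / 60 (converting L/min to L/s).
f = 926 * 65.53 / 60
f = 60680.78 / 60
f = 1011.35 Hz

1011.35 Hz


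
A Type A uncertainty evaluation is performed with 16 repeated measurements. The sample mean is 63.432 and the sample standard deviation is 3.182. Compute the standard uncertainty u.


The standard uncertainty for Type A evaluation is u = s / sqrt(n).
u = 3.182 / sqrt(16)
u = 3.182 / 4.0
u = 0.7955

0.7955


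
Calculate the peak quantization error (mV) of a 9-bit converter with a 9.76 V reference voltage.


The maximum quantization error is +/- LSB/2.
LSB = Vref / 2^n = 9.76 / 512 = 0.0190625 V
Max error = LSB / 2 = 0.0190625 / 2 = 0.00953125 V
Max error = 9.5312 mV

9.5312 mV


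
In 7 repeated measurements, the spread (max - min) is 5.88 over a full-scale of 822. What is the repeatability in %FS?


Repeatability = (spread / full scale) * 100%.
R = (5.88 / 822) * 100
R = 0.715 %FS

0.715 %FS


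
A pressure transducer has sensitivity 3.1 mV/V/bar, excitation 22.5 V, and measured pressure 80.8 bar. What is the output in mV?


Output = sensitivity * Vex * P.
Vout = 3.1 * 22.5 * 80.8
Vout = 69.75 * 80.8
Vout = 5635.8 mV

5635.8 mV


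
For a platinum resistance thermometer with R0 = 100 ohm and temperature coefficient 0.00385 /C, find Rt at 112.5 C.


The RTD equation: Rt = R0 * (1 + alpha * T).
Rt = 100 * (1 + 0.00385 * 112.5)
Rt = 100 * (1 + 0.433125)
Rt = 100 * 1.433125
Rt = 143.312 ohm

143.312 ohm


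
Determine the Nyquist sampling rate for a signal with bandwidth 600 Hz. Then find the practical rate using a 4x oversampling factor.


By Nyquist theorem, fs_min = 2 * fmax.
fs_min = 2 * 600 = 1200 Hz
Practical rate = 4 * fs_min = 4 * 1200 = 4800 Hz

fs_min = 1200 Hz, fs_practical = 4800 Hz


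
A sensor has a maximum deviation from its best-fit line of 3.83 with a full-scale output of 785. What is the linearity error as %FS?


Linearity error = (max deviation / full scale) * 100%.
Linearity = (3.83 / 785) * 100
Linearity = 0.488 %FS

0.488 %FS


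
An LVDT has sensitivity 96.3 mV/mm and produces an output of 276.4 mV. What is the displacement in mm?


Displacement = Vout / sensitivity.
d = 276.4 / 96.3
d = 2.87 mm

2.87 mm


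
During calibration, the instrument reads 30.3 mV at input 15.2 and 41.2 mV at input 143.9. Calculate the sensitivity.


Sensitivity = (y2 - y1) / (x2 - x1).
S = (41.2 - 30.3) / (143.9 - 15.2)
S = 10.9 / 128.7
S = 0.0847 mV/unit

0.0847 mV/unit


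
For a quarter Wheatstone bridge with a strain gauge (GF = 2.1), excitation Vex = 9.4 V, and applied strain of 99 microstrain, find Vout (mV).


Quarter bridge output: Vout = (GF * epsilon * Vex) / 4.
Vout = (2.1 * 99e-6 * 9.4) / 4
Vout = 0.00195426 / 4 V
Vout = 0.00048856 V = 0.4886 mV

0.4886 mV


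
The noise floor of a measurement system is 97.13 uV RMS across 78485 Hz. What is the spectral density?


Noise spectral density = Vrms / sqrt(BW).
NSD = 97.13 / sqrt(78485)
NSD = 97.13 / 280.1517
NSD = 0.3467 uV/sqrt(Hz)

0.3467 uV/sqrt(Hz)


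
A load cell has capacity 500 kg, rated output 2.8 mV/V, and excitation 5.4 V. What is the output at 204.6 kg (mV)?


Vout = rated_output * Vex * (load / capacity).
Vout = 2.8 * 5.4 * (204.6 / 500)
Vout = 2.8 * 5.4 * 0.4092
Vout = 6.187 mV

6.187 mV


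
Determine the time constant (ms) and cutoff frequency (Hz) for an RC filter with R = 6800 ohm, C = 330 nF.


Time constant: tau = R * C.
tau = 6800 * 3.30e-07 = 0.002244 s
tau = 2.244 ms
Cutoff frequency: fc = 1 / (2*pi*R*C).
fc = 1 / (2*pi*0.002244) = 70.92 Hz

tau = 2.244 ms, fc = 70.92 Hz


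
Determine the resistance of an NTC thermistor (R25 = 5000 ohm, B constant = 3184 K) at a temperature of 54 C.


NTC thermistor equation: Rt = R25 * exp(B * (1/T - 1/T25)).
T in Kelvin: 327.15 K, T25 = 298.15 K
1/T - 1/T25 = 1/327.15 - 1/298.15 = -0.00029731
B * (1/T - 1/T25) = 3184 * -0.00029731 = -0.9466
Rt = 5000 * exp(-0.9466) = 1940.2 ohm

1940.2 ohm


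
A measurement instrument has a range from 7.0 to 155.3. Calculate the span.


Span = upper range - lower range.
Span = 155.3 - (7.0)
Span = 148.3

148.3


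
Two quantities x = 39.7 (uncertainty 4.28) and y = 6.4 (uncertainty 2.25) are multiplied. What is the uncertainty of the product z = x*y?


For a product z = x*y, the relative uncertainty is:
uz/z = sqrt((ux/x)^2 + (uy/y)^2)
Relative uncertainties: ux/x = 4.28/39.7 = 0.107809
uy/y = 2.25/6.4 = 0.351562
z = 39.7 * 6.4 = 254.1
uz = 254.1 * sqrt(0.107809^2 + 0.351562^2) = 93.431

93.431


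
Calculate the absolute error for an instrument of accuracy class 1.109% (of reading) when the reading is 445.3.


Absolute error = (accuracy% / 100) * reading.
Error = (1.109 / 100) * 445.3
Error = 0.01109 * 445.3
Error = 4.9384

4.9384


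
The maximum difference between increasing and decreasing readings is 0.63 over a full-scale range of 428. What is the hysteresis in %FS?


Hysteresis = (max difference / full scale) * 100%.
H = (0.63 / 428) * 100
H = 0.147 %FS

0.147 %FS


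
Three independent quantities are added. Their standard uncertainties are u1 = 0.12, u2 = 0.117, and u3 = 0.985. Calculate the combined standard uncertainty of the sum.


For a sum of independent quantities, uc = sqrt(u1^2 + u2^2 + u3^2).
uc = sqrt(0.12^2 + 0.117^2 + 0.985^2)
uc = sqrt(0.0144 + 0.013689 + 0.970225)
uc = 0.9992

0.9992


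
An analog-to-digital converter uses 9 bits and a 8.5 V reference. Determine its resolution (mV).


The resolution (LSB) of an ADC is Vref / 2^n.
LSB = 8.5 / 2^9
LSB = 8.5 / 512
LSB = 0.01660156 V = 16.6015625 mV

16.6015625 mV


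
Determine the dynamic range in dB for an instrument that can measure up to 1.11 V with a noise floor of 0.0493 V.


Dynamic range = 20 * log10(Vmax / Vnoise).
DR = 20 * log10(1.11 / 0.0493)
DR = 20 * log10(22.52)
DR = 27.05 dB

27.05 dB


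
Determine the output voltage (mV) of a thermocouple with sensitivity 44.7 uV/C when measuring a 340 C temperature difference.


The thermocouple output V = sensitivity * dT.
V = 44.7 uV/C * 340 C
V = 15198.0 uV
V = 15.198 mV

15.198 mV


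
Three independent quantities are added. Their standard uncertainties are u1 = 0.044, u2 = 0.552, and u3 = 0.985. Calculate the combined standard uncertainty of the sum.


For a sum of independent quantities, uc = sqrt(u1^2 + u2^2 + u3^2).
uc = sqrt(0.044^2 + 0.552^2 + 0.985^2)
uc = sqrt(0.001936 + 0.304704 + 0.970225)
uc = 1.13

1.13


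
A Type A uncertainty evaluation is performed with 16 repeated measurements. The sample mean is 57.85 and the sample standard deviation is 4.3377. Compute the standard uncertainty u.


The standard uncertainty for Type A evaluation is u = s / sqrt(n).
u = 4.3377 / sqrt(16)
u = 4.3377 / 4.0
u = 1.0844

1.0844


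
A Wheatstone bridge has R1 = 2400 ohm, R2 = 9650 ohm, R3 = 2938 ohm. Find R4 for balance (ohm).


At balance: R1*R4 = R2*R3, so R4 = R2*R3/R1.
R4 = 9650 * 2938 / 2400
R4 = 28351700 / 2400
R4 = 11813.21 ohm

11813.21 ohm


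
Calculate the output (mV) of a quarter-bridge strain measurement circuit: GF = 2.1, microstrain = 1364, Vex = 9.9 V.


Quarter bridge output: Vout = (GF * epsilon * Vex) / 4.
Vout = (2.1 * 1364e-6 * 9.9) / 4
Vout = 0.02835756 / 4 V
Vout = 0.00708939 V = 7.0894 mV

7.0894 mV


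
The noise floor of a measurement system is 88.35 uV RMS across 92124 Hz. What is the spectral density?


Noise spectral density = Vrms / sqrt(BW).
NSD = 88.35 / sqrt(92124)
NSD = 88.35 / 303.5194
NSD = 0.2911 uV/sqrt(Hz)

0.2911 uV/sqrt(Hz)


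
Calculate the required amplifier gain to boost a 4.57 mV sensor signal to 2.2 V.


Gain = Vout / Vin (converting to same units).
G = 2.2 V / 4.57 mV
G = 2200.0 mV / 4.57 mV
G = 481.4

481.4


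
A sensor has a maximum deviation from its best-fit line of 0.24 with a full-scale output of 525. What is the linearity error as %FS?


Linearity error = (max deviation / full scale) * 100%.
Linearity = (0.24 / 525) * 100
Linearity = 0.046 %FS

0.046 %FS


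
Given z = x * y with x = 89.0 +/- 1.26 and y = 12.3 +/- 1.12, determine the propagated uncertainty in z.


For a product z = x*y, the relative uncertainty is:
uz/z = sqrt((ux/x)^2 + (uy/y)^2)
Relative uncertainties: ux/x = 1.26/89.0 = 0.014157
uy/y = 1.12/12.3 = 0.091057
z = 89.0 * 12.3 = 1094.7
uz = 1094.7 * sqrt(0.014157^2 + 0.091057^2) = 100.878

100.878


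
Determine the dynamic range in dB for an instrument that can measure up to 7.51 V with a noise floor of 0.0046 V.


Dynamic range = 20 * log10(Vmax / Vnoise).
DR = 20 * log10(7.51 / 0.0046)
DR = 20 * log10(1632.61)
DR = 64.26 dB

64.26 dB


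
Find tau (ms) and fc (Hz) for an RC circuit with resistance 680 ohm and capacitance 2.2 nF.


Time constant: tau = R * C.
tau = 680 * 2.20e-09 = 1.496e-06 s
tau = 0.0015 ms
Cutoff frequency: fc = 1 / (2*pi*R*C).
fc = 1 / (2*pi*1.496e-06) = 106386.99 Hz

tau = 0.0015 ms, fc = 106386.99 Hz


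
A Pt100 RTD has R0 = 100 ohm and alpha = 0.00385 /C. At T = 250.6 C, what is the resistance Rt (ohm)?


The RTD equation: Rt = R0 * (1 + alpha * T).
Rt = 100 * (1 + 0.00385 * 250.6)
Rt = 100 * (1 + 0.96481)
Rt = 100 * 1.96481
Rt = 196.481 ohm

196.481 ohm


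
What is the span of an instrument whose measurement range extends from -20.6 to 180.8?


Span = upper range - lower range.
Span = 180.8 - (-20.6)
Span = 201.4

201.4


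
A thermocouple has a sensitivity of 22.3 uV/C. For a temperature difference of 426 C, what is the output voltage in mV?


The thermocouple output V = sensitivity * dT.
V = 22.3 uV/C * 426 C
V = 9499.8 uV
V = 9.5 mV

9.5 mV


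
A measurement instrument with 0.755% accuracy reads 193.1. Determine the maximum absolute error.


Absolute error = (accuracy% / 100) * reading.
Error = (0.755 / 100) * 193.1
Error = 0.00755 * 193.1
Error = 1.4579

1.4579


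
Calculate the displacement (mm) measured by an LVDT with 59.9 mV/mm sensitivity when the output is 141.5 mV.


Displacement = Vout / sensitivity.
d = 141.5 / 59.9
d = 2.362 mm

2.362 mm


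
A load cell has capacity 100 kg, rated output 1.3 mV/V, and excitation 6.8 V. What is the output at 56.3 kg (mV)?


Vout = rated_output * Vex * (load / capacity).
Vout = 1.3 * 6.8 * (56.3 / 100)
Vout = 1.3 * 6.8 * 0.563
Vout = 4.977 mV

4.977 mV


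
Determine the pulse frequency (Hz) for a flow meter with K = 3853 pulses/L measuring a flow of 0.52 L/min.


Frequency = K * Q / 60 (converting L/min to L/s).
f = 3853 * 0.52 / 60
f = 2003.56 / 60
f = 33.39 Hz

33.39 Hz


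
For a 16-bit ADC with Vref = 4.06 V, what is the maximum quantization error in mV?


The maximum quantization error is +/- LSB/2.
LSB = Vref / 2^n = 4.06 / 65536 = 6.195e-05 V
Max error = LSB / 2 = 6.195e-05 / 2 = 3.098e-05 V
Max error = 0.031 mV

0.031 mV


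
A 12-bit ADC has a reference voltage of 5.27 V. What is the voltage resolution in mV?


The resolution (LSB) of an ADC is Vref / 2^n.
LSB = 5.27 / 2^12
LSB = 5.27 / 4096
LSB = 0.00128662 V = 1.28662109 mV

1.28662109 mV


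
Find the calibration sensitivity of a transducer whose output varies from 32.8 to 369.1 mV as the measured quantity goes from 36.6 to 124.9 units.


Sensitivity = (y2 - y1) / (x2 - x1).
S = (369.1 - 32.8) / (124.9 - 36.6)
S = 336.3 / 88.3
S = 3.8086 mV/unit

3.8086 mV/unit


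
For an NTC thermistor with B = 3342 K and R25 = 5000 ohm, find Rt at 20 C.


NTC thermistor equation: Rt = R25 * exp(B * (1/T - 1/T25)).
T in Kelvin: 293.15 K, T25 = 298.15 K
1/T - 1/T25 = 1/293.15 - 1/298.15 = 5.721e-05
B * (1/T - 1/T25) = 3342 * 5.721e-05 = 0.1912
Rt = 5000 * exp(0.1912) = 6053.4 ohm

6053.4 ohm


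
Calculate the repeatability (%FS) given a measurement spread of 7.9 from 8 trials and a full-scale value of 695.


Repeatability = (spread / full scale) * 100%.
R = (7.9 / 695) * 100
R = 1.137 %FS

1.137 %FS


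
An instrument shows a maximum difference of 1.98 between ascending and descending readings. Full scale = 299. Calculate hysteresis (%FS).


Hysteresis = (max difference / full scale) * 100%.
H = (1.98 / 299) * 100
H = 0.662 %FS

0.662 %FS


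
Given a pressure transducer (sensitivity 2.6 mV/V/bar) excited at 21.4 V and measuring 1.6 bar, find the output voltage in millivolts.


Output = sensitivity * Vex * P.
Vout = 2.6 * 21.4 * 1.6
Vout = 55.64 * 1.6
Vout = 89.02 mV

89.02 mV


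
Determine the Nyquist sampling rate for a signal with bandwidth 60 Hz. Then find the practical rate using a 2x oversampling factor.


By Nyquist theorem, fs_min = 2 * fmax.
fs_min = 2 * 60 = 120 Hz
Practical rate = 2 * fs_min = 2 * 120 = 240 Hz

fs_min = 120 Hz, fs_practical = 240 Hz


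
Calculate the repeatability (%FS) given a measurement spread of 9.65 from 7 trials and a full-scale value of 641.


Repeatability = (spread / full scale) * 100%.
R = (9.65 / 641) * 100
R = 1.505 %FS

1.505 %FS


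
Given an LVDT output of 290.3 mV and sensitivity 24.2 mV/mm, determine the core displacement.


Displacement = Vout / sensitivity.
d = 290.3 / 24.2
d = 11.996 mm

11.996 mm


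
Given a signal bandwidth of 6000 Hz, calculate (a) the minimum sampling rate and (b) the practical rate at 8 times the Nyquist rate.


By Nyquist theorem, fs_min = 2 * fmax.
fs_min = 2 * 6000 = 12000 Hz
Practical rate = 8 * fs_min = 8 * 12000 = 96000 Hz

fs_min = 12000 Hz, fs_practical = 96000 Hz


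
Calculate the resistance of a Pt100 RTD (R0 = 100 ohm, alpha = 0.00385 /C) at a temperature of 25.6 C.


The RTD equation: Rt = R0 * (1 + alpha * T).
Rt = 100 * (1 + 0.00385 * 25.6)
Rt = 100 * (1 + 0.09856)
Rt = 100 * 1.09856
Rt = 109.856 ohm

109.856 ohm


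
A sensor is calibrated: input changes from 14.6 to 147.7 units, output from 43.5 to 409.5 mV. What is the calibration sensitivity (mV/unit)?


Sensitivity = (y2 - y1) / (x2 - x1).
S = (409.5 - 43.5) / (147.7 - 14.6)
S = 366.0 / 133.1
S = 2.7498 mV/unit

2.7498 mV/unit


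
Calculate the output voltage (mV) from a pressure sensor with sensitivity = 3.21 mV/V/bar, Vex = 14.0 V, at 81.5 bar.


Output = sensitivity * Vex * P.
Vout = 3.21 * 14.0 * 81.5
Vout = 44.94 * 81.5
Vout = 3662.61 mV

3662.61 mV


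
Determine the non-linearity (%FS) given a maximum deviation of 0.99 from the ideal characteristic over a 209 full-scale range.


Linearity error = (max deviation / full scale) * 100%.
Linearity = (0.99 / 209) * 100
Linearity = 0.474 %FS

0.474 %FS


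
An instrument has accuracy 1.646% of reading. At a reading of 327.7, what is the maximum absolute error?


Absolute error = (accuracy% / 100) * reading.
Error = (1.646 / 100) * 327.7
Error = 0.01646 * 327.7
Error = 5.3939

5.3939


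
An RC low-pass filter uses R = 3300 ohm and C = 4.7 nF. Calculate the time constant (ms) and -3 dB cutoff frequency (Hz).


Time constant: tau = R * C.
tau = 3300 * 4.70e-09 = 1.551e-05 s
tau = 0.0155 ms
Cutoff frequency: fc = 1 / (2*pi*R*C).
fc = 1 / (2*pi*1.551e-05) = 10261.44 Hz

tau = 0.0155 ms, fc = 10261.44 Hz


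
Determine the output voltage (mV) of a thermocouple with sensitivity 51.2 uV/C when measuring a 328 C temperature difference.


The thermocouple output V = sensitivity * dT.
V = 51.2 uV/C * 328 C
V = 16793.6 uV
V = 16.794 mV

16.794 mV


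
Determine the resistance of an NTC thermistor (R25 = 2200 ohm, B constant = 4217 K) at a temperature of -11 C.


NTC thermistor equation: Rt = R25 * exp(B * (1/T - 1/T25)).
T in Kelvin: 262.15 K, T25 = 298.15 K
1/T - 1/T25 = 1/262.15 - 1/298.15 = 0.00046059
B * (1/T - 1/T25) = 4217 * 0.00046059 = 1.9423
Rt = 2200 * exp(1.9423) = 15344.9 ohm

15344.9 ohm


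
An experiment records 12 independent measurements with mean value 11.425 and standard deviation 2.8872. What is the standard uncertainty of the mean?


The standard uncertainty for Type A evaluation is u = s / sqrt(n).
u = 2.8872 / sqrt(12)
u = 2.8872 / 3.4641
u = 0.8335

0.8335


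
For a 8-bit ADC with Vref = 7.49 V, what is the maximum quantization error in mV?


The maximum quantization error is +/- LSB/2.
LSB = Vref / 2^n = 7.49 / 256 = 0.02925781 V
Max error = LSB / 2 = 0.02925781 / 2 = 0.01462891 V
Max error = 14.6289 mV

14.6289 mV


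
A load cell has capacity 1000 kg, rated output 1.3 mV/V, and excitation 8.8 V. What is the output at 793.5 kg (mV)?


Vout = rated_output * Vex * (load / capacity).
Vout = 1.3 * 8.8 * (793.5 / 1000)
Vout = 1.3 * 8.8 * 0.7935
Vout = 9.078 mV

9.078 mV


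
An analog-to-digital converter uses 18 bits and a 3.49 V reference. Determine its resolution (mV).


The resolution (LSB) of an ADC is Vref / 2^n.
LSB = 3.49 / 2^18
LSB = 3.49 / 262144
LSB = 1.331e-05 V = 0.01331329 mV

0.01331329 mV


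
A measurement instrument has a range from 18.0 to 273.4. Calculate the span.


Span = upper range - lower range.
Span = 273.4 - (18.0)
Span = 255.4

255.4


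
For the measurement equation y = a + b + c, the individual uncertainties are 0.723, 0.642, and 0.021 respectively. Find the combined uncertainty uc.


For a sum of independent quantities, uc = sqrt(u1^2 + u2^2 + u3^2).
uc = sqrt(0.723^2 + 0.642^2 + 0.021^2)
uc = sqrt(0.522729 + 0.412164 + 0.000441)
uc = 0.9671

0.9671


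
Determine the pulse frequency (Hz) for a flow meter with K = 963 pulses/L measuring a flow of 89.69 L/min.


Frequency = K * Q / 60 (converting L/min to L/s).
f = 963 * 89.69 / 60
f = 86371.47 / 60
f = 1439.52 Hz

1439.52 Hz


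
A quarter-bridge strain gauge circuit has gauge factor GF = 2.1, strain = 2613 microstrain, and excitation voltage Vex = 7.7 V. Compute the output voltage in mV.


Quarter bridge output: Vout = (GF * epsilon * Vex) / 4.
Vout = (2.1 * 2613e-6 * 7.7) / 4
Vout = 0.04225221 / 4 V
Vout = 0.01056305 V = 10.5631 mV

10.5631 mV


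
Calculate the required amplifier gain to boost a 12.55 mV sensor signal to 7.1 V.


Gain = Vout / Vin (converting to same units).
G = 7.1 V / 12.55 mV
G = 7100.0 mV / 12.55 mV
G = 565.74

565.74


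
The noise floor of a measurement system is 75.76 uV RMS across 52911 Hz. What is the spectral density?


Noise spectral density = Vrms / sqrt(BW).
NSD = 75.76 / sqrt(52911)
NSD = 75.76 / 230.0239
NSD = 0.3294 uV/sqrt(Hz)

0.3294 uV/sqrt(Hz)


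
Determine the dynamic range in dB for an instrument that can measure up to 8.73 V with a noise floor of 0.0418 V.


Dynamic range = 20 * log10(Vmax / Vnoise).
DR = 20 * log10(8.73 / 0.0418)
DR = 20 * log10(208.85)
DR = 46.4 dB

46.4 dB


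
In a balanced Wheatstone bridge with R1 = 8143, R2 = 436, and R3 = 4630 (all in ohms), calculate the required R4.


At balance: R1*R4 = R2*R3, so R4 = R2*R3/R1.
R4 = 436 * 4630 / 8143
R4 = 2018680 / 8143
R4 = 247.9 ohm

247.9 ohm


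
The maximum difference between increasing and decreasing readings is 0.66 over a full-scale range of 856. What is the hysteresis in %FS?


Hysteresis = (max difference / full scale) * 100%.
H = (0.66 / 856) * 100
H = 0.077 %FS

0.077 %FS


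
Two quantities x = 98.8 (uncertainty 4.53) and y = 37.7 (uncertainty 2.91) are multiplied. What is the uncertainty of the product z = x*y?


For a product z = x*y, the relative uncertainty is:
uz/z = sqrt((ux/x)^2 + (uy/y)^2)
Relative uncertainties: ux/x = 4.53/98.8 = 0.04585
uy/y = 2.91/37.7 = 0.077188
z = 98.8 * 37.7 = 3724.8
uz = 3724.8 * sqrt(0.04585^2 + 0.077188^2) = 334.405

334.405


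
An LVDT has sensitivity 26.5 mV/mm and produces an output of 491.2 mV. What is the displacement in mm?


Displacement = Vout / sensitivity.
d = 491.2 / 26.5
d = 18.536 mm

18.536 mm


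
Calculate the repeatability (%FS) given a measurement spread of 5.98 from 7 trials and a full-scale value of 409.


Repeatability = (spread / full scale) * 100%.
R = (5.98 / 409) * 100
R = 1.462 %FS

1.462 %FS


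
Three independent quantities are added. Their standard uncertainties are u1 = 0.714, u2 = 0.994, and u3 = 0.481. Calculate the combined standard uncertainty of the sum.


For a sum of independent quantities, uc = sqrt(u1^2 + u2^2 + u3^2).
uc = sqrt(0.714^2 + 0.994^2 + 0.481^2)
uc = sqrt(0.509796 + 0.988036 + 0.231361)
uc = 1.315

1.315


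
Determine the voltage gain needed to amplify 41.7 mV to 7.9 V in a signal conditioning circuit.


Gain = Vout / Vin (converting to same units).
G = 7.9 V / 41.7 mV
G = 7900.0 mV / 41.7 mV
G = 189.45

189.45


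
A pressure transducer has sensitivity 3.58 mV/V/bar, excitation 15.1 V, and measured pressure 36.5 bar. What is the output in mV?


Output = sensitivity * Vex * P.
Vout = 3.58 * 15.1 * 36.5
Vout = 54.058 * 36.5
Vout = 1973.12 mV

1973.12 mV


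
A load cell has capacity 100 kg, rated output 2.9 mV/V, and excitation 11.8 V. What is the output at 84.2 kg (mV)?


Vout = rated_output * Vex * (load / capacity).
Vout = 2.9 * 11.8 * (84.2 / 100)
Vout = 2.9 * 11.8 * 0.842
Vout = 28.813 mV

28.813 mV


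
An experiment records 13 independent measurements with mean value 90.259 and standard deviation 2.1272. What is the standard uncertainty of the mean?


The standard uncertainty for Type A evaluation is u = s / sqrt(n).
u = 2.1272 / sqrt(13)
u = 2.1272 / 3.6056
u = 0.59

0.59


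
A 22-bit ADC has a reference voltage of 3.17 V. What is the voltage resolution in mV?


The resolution (LSB) of an ADC is Vref / 2^n.
LSB = 3.17 / 2^22
LSB = 3.17 / 4194304
LSB = 7.6e-07 V = 0.00075579 mV

0.00075579 mV


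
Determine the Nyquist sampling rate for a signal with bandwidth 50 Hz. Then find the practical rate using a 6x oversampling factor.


By Nyquist theorem, fs_min = 2 * fmax.
fs_min = 2 * 50 = 100 Hz
Practical rate = 6 * fs_min = 6 * 100 = 600 Hz

fs_min = 100 Hz, fs_practical = 600 Hz


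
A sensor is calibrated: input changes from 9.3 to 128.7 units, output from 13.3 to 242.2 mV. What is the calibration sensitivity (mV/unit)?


Sensitivity = (y2 - y1) / (x2 - x1).
S = (242.2 - 13.3) / (128.7 - 9.3)
S = 228.9 / 119.4
S = 1.9171 mV/unit

1.9171 mV/unit


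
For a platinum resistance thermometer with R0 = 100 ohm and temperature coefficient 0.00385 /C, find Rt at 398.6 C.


The RTD equation: Rt = R0 * (1 + alpha * T).
Rt = 100 * (1 + 0.00385 * 398.6)
Rt = 100 * (1 + 1.53461)
Rt = 100 * 2.53461
Rt = 253.461 ohm

253.461 ohm


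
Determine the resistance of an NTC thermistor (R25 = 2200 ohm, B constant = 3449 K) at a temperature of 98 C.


NTC thermistor equation: Rt = R25 * exp(B * (1/T - 1/T25)).
T in Kelvin: 371.15 K, T25 = 298.15 K
1/T - 1/T25 = 1/371.15 - 1/298.15 = -0.00065969
B * (1/T - 1/T25) = 3449 * -0.00065969 = -2.2753
Rt = 2200 * exp(-2.2753) = 226.1 ohm

226.1 ohm


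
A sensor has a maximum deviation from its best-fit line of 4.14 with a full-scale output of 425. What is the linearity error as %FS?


Linearity error = (max deviation / full scale) * 100%.
Linearity = (4.14 / 425) * 100
Linearity = 0.974 %FS

0.974 %FS


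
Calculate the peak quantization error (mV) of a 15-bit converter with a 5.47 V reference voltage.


The maximum quantization error is +/- LSB/2.
LSB = Vref / 2^n = 5.47 / 32768 = 0.00016693 V
Max error = LSB / 2 = 0.00016693 / 2 = 8.347e-05 V
Max error = 0.0835 mV

0.0835 mV


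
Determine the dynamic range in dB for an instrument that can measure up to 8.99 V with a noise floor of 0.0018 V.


Dynamic range = 20 * log10(Vmax / Vnoise).
DR = 20 * log10(8.99 / 0.0018)
DR = 20 * log10(4994.44)
DR = 73.97 dB

73.97 dB


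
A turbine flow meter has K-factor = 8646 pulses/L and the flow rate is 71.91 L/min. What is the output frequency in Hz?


Frequency = K * Q / 60 (converting L/min to L/s).
f = 8646 * 71.91 / 60
f = 621733.86 / 60
f = 10362.23 Hz

10362.23 Hz


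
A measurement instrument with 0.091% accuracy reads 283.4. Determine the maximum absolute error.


Absolute error = (accuracy% / 100) * reading.
Error = (0.091 / 100) * 283.4
Error = 0.00091 * 283.4
Error = 0.2579

0.2579


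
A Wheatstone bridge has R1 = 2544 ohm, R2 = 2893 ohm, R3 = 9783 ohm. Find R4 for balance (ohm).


At balance: R1*R4 = R2*R3, so R4 = R2*R3/R1.
R4 = 2893 * 9783 / 2544
R4 = 28302219 / 2544
R4 = 11125.09 ohm

11125.09 ohm


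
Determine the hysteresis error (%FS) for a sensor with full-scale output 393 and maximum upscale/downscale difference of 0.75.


Hysteresis = (max difference / full scale) * 100%.
H = (0.75 / 393) * 100
H = 0.191 %FS

0.191 %FS


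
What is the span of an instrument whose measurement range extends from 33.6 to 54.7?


Span = upper range - lower range.
Span = 54.7 - (33.6)
Span = 21.1

21.1


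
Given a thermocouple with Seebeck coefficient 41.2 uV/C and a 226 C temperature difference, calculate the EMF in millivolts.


The thermocouple output V = sensitivity * dT.
V = 41.2 uV/C * 226 C
V = 9311.2 uV
V = 9.311 mV

9.311 mV


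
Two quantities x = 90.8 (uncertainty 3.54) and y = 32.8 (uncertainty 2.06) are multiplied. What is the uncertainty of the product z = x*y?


For a product z = x*y, the relative uncertainty is:
uz/z = sqrt((ux/x)^2 + (uy/y)^2)
Relative uncertainties: ux/x = 3.54/90.8 = 0.038987
uy/y = 2.06/32.8 = 0.062805
z = 90.8 * 32.8 = 2978.2
uz = 2978.2 * sqrt(0.038987^2 + 0.062805^2) = 220.157

220.157


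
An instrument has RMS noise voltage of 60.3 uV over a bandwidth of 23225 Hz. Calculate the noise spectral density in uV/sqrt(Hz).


Noise spectral density = Vrms / sqrt(BW).
NSD = 60.3 / sqrt(23225)
NSD = 60.3 / 152.3975
NSD = 0.3957 uV/sqrt(Hz)

0.3957 uV/sqrt(Hz)


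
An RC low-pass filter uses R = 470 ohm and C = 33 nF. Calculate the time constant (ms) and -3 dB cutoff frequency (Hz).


Time constant: tau = R * C.
tau = 470 * 3.30e-08 = 1.551e-05 s
tau = 0.0155 ms
Cutoff frequency: fc = 1 / (2*pi*R*C).
fc = 1 / (2*pi*1.551e-05) = 10261.44 Hz

tau = 0.0155 ms, fc = 10261.44 Hz


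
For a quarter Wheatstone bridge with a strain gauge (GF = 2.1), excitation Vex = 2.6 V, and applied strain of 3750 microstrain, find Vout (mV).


Quarter bridge output: Vout = (GF * epsilon * Vex) / 4.
Vout = (2.1 * 3750e-6 * 2.6) / 4
Vout = 0.020475 / 4 V
Vout = 0.00511875 V = 5.1188 mV

5.1188 mV


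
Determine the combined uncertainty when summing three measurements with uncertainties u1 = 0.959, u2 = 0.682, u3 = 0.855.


For a sum of independent quantities, uc = sqrt(u1^2 + u2^2 + u3^2).
uc = sqrt(0.959^2 + 0.682^2 + 0.855^2)
uc = sqrt(0.919681 + 0.465124 + 0.731025)
uc = 1.4546

1.4546


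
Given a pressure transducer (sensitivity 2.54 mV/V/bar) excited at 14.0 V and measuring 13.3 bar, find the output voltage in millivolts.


Output = sensitivity * Vex * P.
Vout = 2.54 * 14.0 * 13.3
Vout = 35.56 * 13.3
Vout = 472.95 mV

472.95 mV


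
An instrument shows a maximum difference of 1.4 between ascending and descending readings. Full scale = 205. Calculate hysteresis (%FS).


Hysteresis = (max difference / full scale) * 100%.
H = (1.4 / 205) * 100
H = 0.683 %FS

0.683 %FS


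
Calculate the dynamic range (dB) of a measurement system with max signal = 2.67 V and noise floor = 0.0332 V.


Dynamic range = 20 * log10(Vmax / Vnoise).
DR = 20 * log10(2.67 / 0.0332)
DR = 20 * log10(80.42)
DR = 38.11 dB

38.11 dB


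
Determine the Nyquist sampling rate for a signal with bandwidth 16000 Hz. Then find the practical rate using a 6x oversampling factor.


By Nyquist theorem, fs_min = 2 * fmax.
fs_min = 2 * 16000 = 32000 Hz
Practical rate = 6 * fs_min = 6 * 32000 = 192000 Hz

fs_min = 32000 Hz, fs_practical = 192000 Hz


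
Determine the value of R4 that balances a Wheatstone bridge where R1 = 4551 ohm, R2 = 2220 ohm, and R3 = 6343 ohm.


At balance: R1*R4 = R2*R3, so R4 = R2*R3/R1.
R4 = 2220 * 6343 / 4551
R4 = 14081460 / 4551
R4 = 3094.15 ohm

3094.15 ohm


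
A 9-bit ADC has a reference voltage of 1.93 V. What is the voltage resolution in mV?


The resolution (LSB) of an ADC is Vref / 2^n.
LSB = 1.93 / 2^9
LSB = 1.93 / 512
LSB = 0.00376953 V = 3.76953125 mV

3.76953125 mV


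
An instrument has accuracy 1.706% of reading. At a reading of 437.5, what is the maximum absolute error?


Absolute error = (accuracy% / 100) * reading.
Error = (1.706 / 100) * 437.5
Error = 0.01706 * 437.5
Error = 7.4637

7.4637


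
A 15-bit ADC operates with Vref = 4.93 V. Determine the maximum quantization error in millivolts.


The maximum quantization error is +/- LSB/2.
LSB = Vref / 2^n = 4.93 / 32768 = 0.00015045 V
Max error = LSB / 2 = 0.00015045 / 2 = 7.523e-05 V
Max error = 0.0752 mV

0.0752 mV


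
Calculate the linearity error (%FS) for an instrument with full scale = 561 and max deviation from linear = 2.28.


Linearity error = (max deviation / full scale) * 100%.
Linearity = (2.28 / 561) * 100
Linearity = 0.406 %FS

0.406 %FS


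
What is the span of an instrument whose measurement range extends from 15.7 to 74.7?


Span = upper range - lower range.
Span = 74.7 - (15.7)
Span = 59.0

59.0


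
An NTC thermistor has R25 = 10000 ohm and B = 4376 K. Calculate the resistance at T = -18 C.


NTC thermistor equation: Rt = R25 * exp(B * (1/T - 1/T25)).
T in Kelvin: 255.15 K, T25 = 298.15 K
1/T - 1/T25 = 1/255.15 - 1/298.15 = 0.00056525
B * (1/T - 1/T25) = 4376 * 0.00056525 = 2.4735
Rt = 10000 * exp(2.4735) = 118641.3 ohm

118641.3 ohm


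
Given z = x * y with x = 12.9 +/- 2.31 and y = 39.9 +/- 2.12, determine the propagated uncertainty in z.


For a product z = x*y, the relative uncertainty is:
uz/z = sqrt((ux/x)^2 + (uy/y)^2)
Relative uncertainties: ux/x = 2.31/12.9 = 0.17907
uy/y = 2.12/39.9 = 0.053133
z = 12.9 * 39.9 = 514.7
uz = 514.7 * sqrt(0.17907^2 + 0.053133^2) = 96.141

96.141


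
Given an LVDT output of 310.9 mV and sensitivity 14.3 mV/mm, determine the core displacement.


Displacement = Vout / sensitivity.
d = 310.9 / 14.3
d = 21.741 mm

21.741 mm


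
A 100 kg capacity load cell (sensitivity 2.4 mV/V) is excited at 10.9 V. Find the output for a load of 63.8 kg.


Vout = rated_output * Vex * (load / capacity).
Vout = 2.4 * 10.9 * (63.8 / 100)
Vout = 2.4 * 10.9 * 0.638
Vout = 16.69 mV

16.69 mV


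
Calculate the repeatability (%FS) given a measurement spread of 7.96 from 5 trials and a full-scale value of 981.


Repeatability = (spread / full scale) * 100%.
R = (7.96 / 981) * 100
R = 0.811 %FS

0.811 %FS


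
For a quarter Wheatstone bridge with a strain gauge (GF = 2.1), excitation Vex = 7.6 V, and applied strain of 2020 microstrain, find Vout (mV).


Quarter bridge output: Vout = (GF * epsilon * Vex) / 4.
Vout = (2.1 * 2020e-6 * 7.6) / 4
Vout = 0.0322392 / 4 V
Vout = 0.0080598 V = 8.0598 mV

8.0598 mV


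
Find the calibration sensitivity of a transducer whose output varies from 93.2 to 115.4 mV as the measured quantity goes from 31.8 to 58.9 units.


Sensitivity = (y2 - y1) / (x2 - x1).
S = (115.4 - 93.2) / (58.9 - 31.8)
S = 22.2 / 27.1
S = 0.8192 mV/unit

0.8192 mV/unit


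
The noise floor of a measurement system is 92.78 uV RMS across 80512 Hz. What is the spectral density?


Noise spectral density = Vrms / sqrt(BW).
NSD = 92.78 / sqrt(80512)
NSD = 92.78 / 283.7464
NSD = 0.327 uV/sqrt(Hz)

0.327 uV/sqrt(Hz)


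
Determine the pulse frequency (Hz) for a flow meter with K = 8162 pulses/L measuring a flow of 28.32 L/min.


Frequency = K * Q / 60 (converting L/min to L/s).
f = 8162 * 28.32 / 60
f = 231147.84 / 60
f = 3852.46 Hz

3852.46 Hz


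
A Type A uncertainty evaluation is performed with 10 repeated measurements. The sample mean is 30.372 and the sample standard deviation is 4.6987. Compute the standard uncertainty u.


The standard uncertainty for Type A evaluation is u = s / sqrt(n).
u = 4.6987 / sqrt(10)
u = 4.6987 / 3.1623
u = 1.4859

1.4859


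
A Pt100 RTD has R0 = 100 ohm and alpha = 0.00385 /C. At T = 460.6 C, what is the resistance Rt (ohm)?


The RTD equation: Rt = R0 * (1 + alpha * T).
Rt = 100 * (1 + 0.00385 * 460.6)
Rt = 100 * (1 + 1.77331)
Rt = 100 * 2.77331
Rt = 277.331 ohm

277.331 ohm


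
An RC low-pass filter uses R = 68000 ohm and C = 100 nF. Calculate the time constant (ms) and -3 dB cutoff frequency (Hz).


Time constant: tau = R * C.
tau = 68000 * 1.00e-07 = 0.0068 s
tau = 6.8 ms
Cutoff frequency: fc = 1 / (2*pi*R*C).
fc = 1 / (2*pi*0.0068) = 23.41 Hz

tau = 6.8 ms, fc = 23.41 Hz


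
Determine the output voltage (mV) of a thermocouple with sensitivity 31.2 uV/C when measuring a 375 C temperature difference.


The thermocouple output V = sensitivity * dT.
V = 31.2 uV/C * 375 C
V = 11700.0 uV
V = 11.7 mV

11.7 mV


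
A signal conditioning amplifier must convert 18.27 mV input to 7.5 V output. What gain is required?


Gain = Vout / Vin (converting to same units).
G = 7.5 V / 18.27 mV
G = 7500.0 mV / 18.27 mV
G = 410.51

410.51


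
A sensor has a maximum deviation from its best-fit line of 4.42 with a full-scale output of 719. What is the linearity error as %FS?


Linearity error = (max deviation / full scale) * 100%.
Linearity = (4.42 / 719) * 100
Linearity = 0.615 %FS

0.615 %FS


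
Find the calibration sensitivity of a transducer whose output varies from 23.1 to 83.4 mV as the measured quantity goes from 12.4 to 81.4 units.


Sensitivity = (y2 - y1) / (x2 - x1).
S = (83.4 - 23.1) / (81.4 - 12.4)
S = 60.3 / 69.0
S = 0.8739 mV/unit

0.8739 mV/unit


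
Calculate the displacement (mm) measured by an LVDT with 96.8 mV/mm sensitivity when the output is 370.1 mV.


Displacement = Vout / sensitivity.
d = 370.1 / 96.8
d = 3.823 mm

3.823 mm


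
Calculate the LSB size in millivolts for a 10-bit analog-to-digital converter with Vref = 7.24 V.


The resolution (LSB) of an ADC is Vref / 2^n.
LSB = 7.24 / 2^10
LSB = 7.24 / 1024
LSB = 0.00707031 V = 7.0703125 mV

7.0703125 mV


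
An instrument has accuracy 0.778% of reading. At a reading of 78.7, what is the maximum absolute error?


Absolute error = (accuracy% / 100) * reading.
Error = (0.778 / 100) * 78.7
Error = 0.00778 * 78.7
Error = 0.6123

0.6123


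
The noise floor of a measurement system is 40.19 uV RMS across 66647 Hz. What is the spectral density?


Noise spectral density = Vrms / sqrt(BW).
NSD = 40.19 / sqrt(66647)
NSD = 40.19 / 258.1608
NSD = 0.1557 uV/sqrt(Hz)

0.1557 uV/sqrt(Hz)


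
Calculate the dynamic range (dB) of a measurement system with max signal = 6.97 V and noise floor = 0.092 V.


Dynamic range = 20 * log10(Vmax / Vnoise).
DR = 20 * log10(6.97 / 0.092)
DR = 20 * log10(75.76)
DR = 37.59 dB

37.59 dB


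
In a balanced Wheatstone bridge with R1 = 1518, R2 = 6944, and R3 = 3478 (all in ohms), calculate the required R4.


At balance: R1*R4 = R2*R3, so R4 = R2*R3/R1.
R4 = 6944 * 3478 / 1518
R4 = 24151232 / 1518
R4 = 15909.9 ohm

15909.9 ohm


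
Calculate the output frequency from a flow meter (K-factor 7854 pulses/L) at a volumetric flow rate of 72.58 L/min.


Frequency = K * Q / 60 (converting L/min to L/s).
f = 7854 * 72.58 / 60
f = 570043.32 / 60
f = 9500.72 Hz

9500.72 Hz
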